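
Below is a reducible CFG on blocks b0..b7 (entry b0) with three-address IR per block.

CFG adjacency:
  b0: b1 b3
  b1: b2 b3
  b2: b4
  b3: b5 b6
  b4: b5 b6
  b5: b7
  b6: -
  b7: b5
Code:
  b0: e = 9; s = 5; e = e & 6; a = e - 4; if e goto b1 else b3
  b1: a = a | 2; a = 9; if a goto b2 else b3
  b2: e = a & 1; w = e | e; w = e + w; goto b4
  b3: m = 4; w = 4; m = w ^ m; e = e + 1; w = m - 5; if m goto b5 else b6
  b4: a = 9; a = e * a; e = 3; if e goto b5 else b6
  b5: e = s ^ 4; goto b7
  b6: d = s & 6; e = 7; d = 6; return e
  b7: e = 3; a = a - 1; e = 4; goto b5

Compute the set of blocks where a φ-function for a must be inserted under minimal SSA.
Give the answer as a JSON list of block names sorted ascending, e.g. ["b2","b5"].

Answer: ["b3", "b5", "b6"]

Derivation:
idom tree: b1←b0 b2←b1 b3←b0 b4←b2 b5←b0 b6←b0 b7←b5
Dom∩ at merges:
  b3: preds {b0,b1}: {b0} ∩ {b0,b1} = {b0}; idom=b0
  b5: preds {b3,b4,b7}: {b0,b3} ∩ {b0,b1,b2,b4} ∩ {b0,b5,b7} = {b0}; idom=b0
  b6: preds {b3,b4}: {b0,b3} ∩ {b0,b1,b2,b4} = {b0}; idom=b0

DF walk-up:
  join b3 pred b0: · stop@b0
  join b3 pred b1: b1 stop@b0
  join b5 pred b3: b3 stop@b0
  join b5 pred b4: b4→b2→b1 stop@b0
  join b5 pred b7: b7→b5 stop@b0
  join b6 pred b3: b3 stop@b0
  join b6 pred b4: b4→b2→b1 stop@b0
  b0: DF=∅
  b1: DF={b3,b5,b6}
  b2: DF={b5,b6}
  b3: DF={b5,b6}
  b4: DF={b5,b6}
  b5: DF={b5}
  b6: DF=∅
  b7: DF={b5}

φ for a: defs {b0,b1,b4,b7}
  DF⁺ = {b3,b5,b6}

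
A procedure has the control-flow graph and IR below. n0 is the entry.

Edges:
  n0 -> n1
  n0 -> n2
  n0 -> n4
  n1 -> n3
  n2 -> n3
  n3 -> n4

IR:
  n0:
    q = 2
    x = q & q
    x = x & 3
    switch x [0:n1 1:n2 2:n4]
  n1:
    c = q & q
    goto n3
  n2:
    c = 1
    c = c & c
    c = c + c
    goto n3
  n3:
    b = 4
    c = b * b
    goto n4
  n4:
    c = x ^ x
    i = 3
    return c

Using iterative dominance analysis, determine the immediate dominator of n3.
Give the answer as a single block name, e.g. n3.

Answer: n0

Analysis:
idom tree: n1←n0 n2←n0 n3←n0 n4←n0
Dom∩ at merges:
  n3: preds {n1,n2}: {n0,n1} ∩ {n0,n2} = {n0}; idom=n0
  n4: preds {n0,n3}: {n0} ∩ {n0,n3} = {n0}; idom=n0

idom(n3) = n0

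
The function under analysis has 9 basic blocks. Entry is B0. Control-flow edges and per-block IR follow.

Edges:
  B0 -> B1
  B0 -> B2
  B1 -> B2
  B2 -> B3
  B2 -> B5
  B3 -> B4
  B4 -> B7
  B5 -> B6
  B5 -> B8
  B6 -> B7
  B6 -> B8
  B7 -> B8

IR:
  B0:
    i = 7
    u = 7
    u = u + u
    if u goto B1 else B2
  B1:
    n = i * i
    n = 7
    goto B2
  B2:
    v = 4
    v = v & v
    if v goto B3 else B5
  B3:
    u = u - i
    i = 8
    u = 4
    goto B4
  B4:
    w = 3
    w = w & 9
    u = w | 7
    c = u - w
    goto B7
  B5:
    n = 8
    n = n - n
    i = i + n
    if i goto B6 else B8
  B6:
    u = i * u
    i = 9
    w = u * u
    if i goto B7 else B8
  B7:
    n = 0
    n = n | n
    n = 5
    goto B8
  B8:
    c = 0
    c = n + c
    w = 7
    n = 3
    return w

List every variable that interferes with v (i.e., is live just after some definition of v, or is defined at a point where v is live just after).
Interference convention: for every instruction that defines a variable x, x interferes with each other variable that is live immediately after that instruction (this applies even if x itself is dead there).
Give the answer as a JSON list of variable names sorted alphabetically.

Answer: ["i", "u"]

Working:
def/use:
  B0: def={i,u} ue=∅
  B1: def={n} ue={i}
  B2: def={v} ue=∅
  B3: def={i,u} ue={i,u}
  B4: def={c,u,w} ue=∅
  B5: def={i,n} ue={i}
  B6: def={i,u,w} ue={i,u}
  B7: def={n} ue=∅
  B8: def={c,n,w} ue={n}

Live sets:
  live B0: ∅→{i,u}
  live B1: {i,u}→{i,u}
  live B2: {i,u}→{i,u}
  live B3: {i,u}→∅
  live B4: ∅→∅
  live B5: {i,u}→{i,n,u}
  live B6: {i,n,u}→{n}
  live B7: ∅→{n}
  live B8: {n}→∅

Conflict graph:
  c↔{n}
  i↔{n,u,v,w}
  n↔{c,i,u,w}
  u↔{i,n,v,w}
  v↔{i,u}
  w↔{i,n,u}

N(v) = ["i", "u"]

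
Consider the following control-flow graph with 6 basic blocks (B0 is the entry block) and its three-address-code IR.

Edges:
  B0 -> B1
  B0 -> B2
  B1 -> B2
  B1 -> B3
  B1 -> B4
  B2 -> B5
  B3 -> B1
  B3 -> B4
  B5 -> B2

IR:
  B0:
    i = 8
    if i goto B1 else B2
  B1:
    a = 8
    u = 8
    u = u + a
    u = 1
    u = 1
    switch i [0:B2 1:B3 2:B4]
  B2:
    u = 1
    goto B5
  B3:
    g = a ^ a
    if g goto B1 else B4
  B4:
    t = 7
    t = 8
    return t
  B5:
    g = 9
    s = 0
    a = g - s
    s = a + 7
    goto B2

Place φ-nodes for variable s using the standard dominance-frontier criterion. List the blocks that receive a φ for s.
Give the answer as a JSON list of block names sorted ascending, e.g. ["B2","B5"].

Answer: ["B2"]

Analysis:
idom tree: B1←B0 B2←B0 B3←B1 B4←B1 B5←B2
Join-block Dom:
  B1: preds {B0,B3}: {B0} ∩ {B0,B1,B3} = {B0}; idom=B0
  B2: preds {B0,B1,B5}: {B0} ∩ {B0,B1} ∩ {B0,B2,B5} = {B0}; idom=B0
  B4: preds {B1,B3}: {B0,B1} ∩ {B0,B1,B3} = {B0,B1}; idom=B1

DF derivation:
  B1←B0: walk · to B0
  B1←B3: walk B3→B1 to B0
  B2←B0: walk · to B0
  B2←B1: walk B1 to B0
  B2←B5: walk B5→B2 to B0
  B4←B1: walk · to B1
  B4←B3: walk B3 to B1
  B0: DF=∅
  B1: DF={B1,B2}
  B2: DF={B2}
  B3: DF={B1,B4}
  B4: DF=∅
  B5: DF={B2}

φ for s: defs {B5}
  DF⁺ = {B2}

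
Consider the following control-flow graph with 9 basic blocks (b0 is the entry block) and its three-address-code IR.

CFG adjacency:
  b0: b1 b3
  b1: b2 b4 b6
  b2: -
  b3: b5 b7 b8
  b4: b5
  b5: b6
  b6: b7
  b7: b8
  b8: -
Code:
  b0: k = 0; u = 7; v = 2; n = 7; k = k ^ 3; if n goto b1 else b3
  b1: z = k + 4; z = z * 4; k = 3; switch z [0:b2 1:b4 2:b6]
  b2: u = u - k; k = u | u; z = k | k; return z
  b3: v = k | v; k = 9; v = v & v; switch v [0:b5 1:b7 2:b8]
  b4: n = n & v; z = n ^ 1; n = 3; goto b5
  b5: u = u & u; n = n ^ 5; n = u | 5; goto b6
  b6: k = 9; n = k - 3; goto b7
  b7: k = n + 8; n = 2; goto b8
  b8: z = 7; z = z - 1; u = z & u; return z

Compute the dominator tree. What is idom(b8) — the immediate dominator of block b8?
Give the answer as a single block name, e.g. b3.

Answer: b0

Working:
idom tree: b1←b0 b2←b1 b3←b0 b4←b1 b5←b0 b6←b0 b7←b0 b8←b0
Join-block Dom:
  b5: preds {b3,b4}: {b0,b3} ∩ {b0,b1,b4} = {b0}; idom=b0
  b6: preds {b1,b5}: {b0,b1} ∩ {b0,b5} = {b0}; idom=b0
  b7: preds {b3,b6}: {b0,b3} ∩ {b0,b6} = {b0}; idom=b0
  b8: preds {b3,b7}: {b0,b3} ∩ {b0,b7} = {b0}; idom=b0

idom(b8) = b0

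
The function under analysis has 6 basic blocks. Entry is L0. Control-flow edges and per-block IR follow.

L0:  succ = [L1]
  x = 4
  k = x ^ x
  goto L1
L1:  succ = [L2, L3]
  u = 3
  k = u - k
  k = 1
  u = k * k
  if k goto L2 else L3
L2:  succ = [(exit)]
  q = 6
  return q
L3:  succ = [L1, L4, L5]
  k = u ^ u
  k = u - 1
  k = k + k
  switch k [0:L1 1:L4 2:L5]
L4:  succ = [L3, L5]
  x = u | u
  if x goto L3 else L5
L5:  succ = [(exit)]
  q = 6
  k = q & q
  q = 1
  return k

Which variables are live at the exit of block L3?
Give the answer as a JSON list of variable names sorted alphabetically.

Answer: ["k", "u"]

Working:
def/use:
  L0: def={k,x} ue=∅
  L1: def={k,u} ue={k}
  L2: def={q} ue=∅
  L3: def={k} ue={u}
  L4: def={x} ue={u}
  L5: def={k,q} ue=∅

Liveness:
  live L0: ∅→{k}
  live L1: {k}→{u}
  live L2: ∅→∅
  live L3: {u}→{k,u}
  live L4: {u}→{u}
  live L5: ∅→∅

live-out(L3) = ["k", "u"]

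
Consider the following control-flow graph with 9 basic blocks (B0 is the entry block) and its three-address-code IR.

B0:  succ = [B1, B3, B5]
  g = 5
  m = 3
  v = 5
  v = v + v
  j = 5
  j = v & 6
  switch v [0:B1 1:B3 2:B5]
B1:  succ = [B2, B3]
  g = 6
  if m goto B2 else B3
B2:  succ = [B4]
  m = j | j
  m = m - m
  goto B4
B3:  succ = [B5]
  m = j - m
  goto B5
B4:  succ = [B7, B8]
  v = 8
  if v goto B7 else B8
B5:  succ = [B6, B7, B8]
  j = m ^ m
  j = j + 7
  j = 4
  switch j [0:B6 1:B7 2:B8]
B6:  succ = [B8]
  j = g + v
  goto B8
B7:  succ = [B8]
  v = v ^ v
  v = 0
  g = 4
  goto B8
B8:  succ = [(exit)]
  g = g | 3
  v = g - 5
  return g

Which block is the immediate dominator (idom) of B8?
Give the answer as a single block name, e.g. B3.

idom tree: B1←B0 B2←B1 B3←B0 B4←B2 B5←B0 B6←B5 B7←B0 B8←B0
Dom at joins:
  B3: preds {B0,B1}: {B0} ∩ {B0,B1} = {B0}; idom=B0
  B5: preds {B0,B3}: {B0} ∩ {B0,B3} = {B0}; idom=B0
  B7: preds {B4,B5}: {B0,B1,B2,B4} ∩ {B0,B5} = {B0}; idom=B0
  B8: preds {B4,B5,B6,B7}: {B0,B1,B2,B4} ∩ {B0,B5} ∩ {B0,B5,B6} ∩ {B0,B7} = {B0}; idom=B0

idom(B8) = B0

Answer: B0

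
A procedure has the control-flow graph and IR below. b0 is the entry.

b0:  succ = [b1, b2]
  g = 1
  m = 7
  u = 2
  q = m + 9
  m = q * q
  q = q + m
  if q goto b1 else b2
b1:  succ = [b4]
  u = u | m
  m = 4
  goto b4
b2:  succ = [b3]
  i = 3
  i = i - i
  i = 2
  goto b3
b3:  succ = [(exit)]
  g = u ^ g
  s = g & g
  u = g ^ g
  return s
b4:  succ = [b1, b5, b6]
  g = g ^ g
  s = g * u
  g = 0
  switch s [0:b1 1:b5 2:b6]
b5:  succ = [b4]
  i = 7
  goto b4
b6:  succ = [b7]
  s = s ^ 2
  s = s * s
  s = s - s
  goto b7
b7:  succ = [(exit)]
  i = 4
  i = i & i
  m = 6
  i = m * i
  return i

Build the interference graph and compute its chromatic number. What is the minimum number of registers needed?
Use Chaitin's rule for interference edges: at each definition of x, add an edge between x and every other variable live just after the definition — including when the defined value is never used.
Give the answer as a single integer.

def/use:
  b0: {g,m,q,u} / ∅
  b1: {m,u} / {m,u}
  b2: {i} / ∅
  b3: {g,s,u} / {g,u}
  b4: {g,s} / {g,u}
  b5: {i} / ∅
  b6: {s} / {s}
  b7: {i,m} / ∅

Liveness:
  live b0: ∅→{g,m,u}
  live b1: {g,m,u}→{g,m,u}
  live b2: {g,u}→{g,u}
  live b3: {g,u}→∅
  live b4: {g,m,u}→{g,m,s,u}
  live b5: {g,m,u}→{g,m,u}
  live b6: {s}→∅
  live b7: ∅→∅

Conflict graph:
  g — {i,m,q,s,u}
  i — {g,m,u}
  m — {g,i,q,s,u}
  q — {g,m,u}
  s — {g,m,u}
  u — {g,i,m,q,s}

Chromatic number:
  clique {g,i,m,u} ⇒ need ≥ 4
  assign g→R0 i→R3 m→R1 q→R3 s→R3 u→R2 — no edge inside a register ⇒ χ ≤ 4
  χ = 4

Answer: 4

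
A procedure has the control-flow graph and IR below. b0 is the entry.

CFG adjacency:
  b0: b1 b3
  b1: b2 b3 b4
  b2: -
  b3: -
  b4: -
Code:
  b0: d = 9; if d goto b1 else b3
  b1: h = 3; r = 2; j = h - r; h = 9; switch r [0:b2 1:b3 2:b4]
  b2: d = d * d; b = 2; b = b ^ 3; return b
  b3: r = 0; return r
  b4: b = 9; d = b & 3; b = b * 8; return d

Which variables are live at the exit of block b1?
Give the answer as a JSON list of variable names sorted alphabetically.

def/use:
  b0: {d} / ∅
  b1: {h,j,r} / ∅
  b2: {b,d} / {d}
  b3: {r} / ∅
  b4: {b,d} / ∅

Live sets:
  b0 li=∅ lo={d}
  b1 li={d} lo={d}
  b2 li={d} lo=∅
  b3 li=∅ lo=∅
  b4 li=∅ lo=∅

live-out(b1) = ["d"]

Answer: ["d"]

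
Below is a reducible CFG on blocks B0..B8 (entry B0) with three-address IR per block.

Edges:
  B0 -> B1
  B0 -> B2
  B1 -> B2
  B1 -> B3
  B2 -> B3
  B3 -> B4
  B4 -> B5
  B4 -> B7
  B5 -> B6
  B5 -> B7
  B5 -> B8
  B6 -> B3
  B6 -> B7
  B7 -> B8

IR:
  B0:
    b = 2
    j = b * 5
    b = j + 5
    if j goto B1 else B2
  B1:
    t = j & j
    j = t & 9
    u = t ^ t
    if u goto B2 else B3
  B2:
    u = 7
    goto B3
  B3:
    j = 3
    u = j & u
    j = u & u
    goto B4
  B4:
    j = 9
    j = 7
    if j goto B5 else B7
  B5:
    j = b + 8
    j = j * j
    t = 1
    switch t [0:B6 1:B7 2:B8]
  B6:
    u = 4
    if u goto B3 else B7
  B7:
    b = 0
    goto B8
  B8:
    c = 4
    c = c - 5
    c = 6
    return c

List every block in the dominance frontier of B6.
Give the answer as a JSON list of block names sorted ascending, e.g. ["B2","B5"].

Answer: ["B3", "B7"]

Analysis:
idom tree: B1←B0 B2←B0 B3←B0 B4←B3 B5←B4 B6←B5 B7←B4 B8←B4
Dom∩ at merges:
  B2: preds {B0,B1}: {B0} ∩ {B0,B1} = {B0}; idom=B0
  B3: preds {B1,B2,B6}: {B0,B1} ∩ {B0,B2} ∩ {B0,B3,B4,B5,B6} = {B0}; idom=B0
  B7: preds {B4,B5,B6}: {B0,B3,B4} ∩ {B0,B3,B4,B5} ∩ {B0,B3,B4,B5,B6} = {B0,B3,B4}; idom=B4
  B8: preds {B5,B7}: {B0,B3,B4,B5} ∩ {B0,B3,B4,B7} = {B0,B3,B4}; idom=B4

Frontier:
  B2←B0: walk · to B0
  B2←B1: walk B1 to B0
  B3←B1: walk B1 to B0
  B3←B2: walk B2 to B0
  B3←B6: walk B6→B5→B4→B3 to B0
  B7←B4: walk · to B4
  B7←B5: walk B5 to B4
  B7←B6: walk B6→B5 to B4
  B8←B5: walk B5 to B4
  B8←B7: walk B7 to B4
  DF(B0)=∅
  DF(B1)={B2,B3}
  DF(B2)={B3}
  DF(B3)={B3}
  DF(B4)={B3}
  DF(B5)={B3,B7,B8}
  DF(B6)={B3,B7}
  DF(B7)={B8}
  DF(B8)=∅

DF(B6) = ["B3", "B7"]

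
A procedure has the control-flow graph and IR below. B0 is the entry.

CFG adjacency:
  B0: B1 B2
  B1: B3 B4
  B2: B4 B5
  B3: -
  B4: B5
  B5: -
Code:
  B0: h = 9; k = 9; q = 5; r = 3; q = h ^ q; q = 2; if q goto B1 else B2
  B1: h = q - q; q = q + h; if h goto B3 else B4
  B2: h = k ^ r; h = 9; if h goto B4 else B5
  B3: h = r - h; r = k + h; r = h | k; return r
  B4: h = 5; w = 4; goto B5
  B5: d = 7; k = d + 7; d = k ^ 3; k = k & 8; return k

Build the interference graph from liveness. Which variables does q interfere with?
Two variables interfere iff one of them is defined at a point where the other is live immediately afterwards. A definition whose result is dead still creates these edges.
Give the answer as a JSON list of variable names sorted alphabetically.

Per-block:
  B0 def {h,k,q,r} use ∅
  B1 def {h,q} use {q}
  B2 def {h} use {k,r}
  B3 def {h,r} use {h,k,r}
  B4 def {h,w} use ∅
  B5 def {d,k} use ∅

Live sets:
  live B0: ∅→{k,q,r}
  live B1: {k,q,r}→{h,k,r}
  live B2: {k,r}→∅
  live B3: {h,k,r}→∅
  live B4: ∅→∅
  live B5: ∅→∅

Interference:
  d: {k}
  h: {k,q,r}
  k: {d,h,q,r}
  q: {h,k,r}
  r: {h,k,q}
  w: ∅

N(q) = ["h", "k", "r"]

Answer: ["h", "k", "r"]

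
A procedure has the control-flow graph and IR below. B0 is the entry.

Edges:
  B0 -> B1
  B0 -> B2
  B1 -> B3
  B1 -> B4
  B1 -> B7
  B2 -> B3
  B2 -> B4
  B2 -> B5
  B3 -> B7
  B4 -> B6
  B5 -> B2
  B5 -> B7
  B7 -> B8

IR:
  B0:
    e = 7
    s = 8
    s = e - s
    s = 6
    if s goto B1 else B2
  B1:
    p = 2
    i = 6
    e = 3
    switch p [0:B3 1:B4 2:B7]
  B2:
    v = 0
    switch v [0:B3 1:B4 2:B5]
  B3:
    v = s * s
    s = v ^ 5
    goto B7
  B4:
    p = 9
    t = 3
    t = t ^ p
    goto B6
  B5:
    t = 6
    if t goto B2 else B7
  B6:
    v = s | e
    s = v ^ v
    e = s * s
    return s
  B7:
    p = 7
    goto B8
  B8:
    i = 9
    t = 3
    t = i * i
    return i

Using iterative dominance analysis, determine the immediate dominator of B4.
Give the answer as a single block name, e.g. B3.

Answer: B0

Derivation:
idom tree: B1←B0 B2←B0 B3←B0 B4←B0 B5←B2 B6←B4 B7←B0 B8←B7
Join-block Dom:
  B2: preds {B0,B5}: {B0} ∩ {B0,B2,B5} = {B0}; idom=B0
  B3: preds {B1,B2}: {B0,B1} ∩ {B0,B2} = {B0}; idom=B0
  B4: preds {B1,B2}: {B0,B1} ∩ {B0,B2} = {B0}; idom=B0
  B7: preds {B1,B3,B5}: {B0,B1} ∩ {B0,B3} ∩ {B0,B2,B5} = {B0}; idom=B0

idom(B4) = B0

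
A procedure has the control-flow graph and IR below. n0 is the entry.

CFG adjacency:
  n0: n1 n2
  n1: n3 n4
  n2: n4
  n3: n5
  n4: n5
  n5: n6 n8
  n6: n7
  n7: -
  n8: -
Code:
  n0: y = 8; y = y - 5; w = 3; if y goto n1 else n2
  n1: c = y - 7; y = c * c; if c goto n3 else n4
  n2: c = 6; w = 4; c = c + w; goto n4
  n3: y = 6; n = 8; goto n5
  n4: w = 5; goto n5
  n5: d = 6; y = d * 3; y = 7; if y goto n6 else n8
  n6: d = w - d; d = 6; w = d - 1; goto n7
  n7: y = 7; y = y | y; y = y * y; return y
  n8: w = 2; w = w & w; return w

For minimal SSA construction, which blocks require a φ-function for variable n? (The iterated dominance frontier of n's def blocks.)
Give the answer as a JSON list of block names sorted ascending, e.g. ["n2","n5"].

Answer: ["n5"]

Analysis:
idom tree: n1←n0 n2←n0 n3←n1 n4←n0 n5←n0 n6←n5 n7←n6 n8←n5
Dom∩ at merges:
  n4: preds {n1,n2}: {n0,n1} ∩ {n0,n2} = {n0}; idom=n0
  n5: preds {n3,n4}: {n0,n1,n3} ∩ {n0,n4} = {n0}; idom=n0

DF derivation:
  join n4 pred n1: n1 stop@n0
  join n4 pred n2: n2 stop@n0
  join n5 pred n3: n3→n1 stop@n0
  join n5 pred n4: n4 stop@n0
  n0 → ∅
  n1 → {n4,n5}
  n2 → {n4}
  n3 → {n5}
  n4 → {n5}
  n5 → ∅
  n6 → ∅
  n7 → ∅
  n8 → ∅

φ for n: defs {n3}
  DF⁺ = {n5}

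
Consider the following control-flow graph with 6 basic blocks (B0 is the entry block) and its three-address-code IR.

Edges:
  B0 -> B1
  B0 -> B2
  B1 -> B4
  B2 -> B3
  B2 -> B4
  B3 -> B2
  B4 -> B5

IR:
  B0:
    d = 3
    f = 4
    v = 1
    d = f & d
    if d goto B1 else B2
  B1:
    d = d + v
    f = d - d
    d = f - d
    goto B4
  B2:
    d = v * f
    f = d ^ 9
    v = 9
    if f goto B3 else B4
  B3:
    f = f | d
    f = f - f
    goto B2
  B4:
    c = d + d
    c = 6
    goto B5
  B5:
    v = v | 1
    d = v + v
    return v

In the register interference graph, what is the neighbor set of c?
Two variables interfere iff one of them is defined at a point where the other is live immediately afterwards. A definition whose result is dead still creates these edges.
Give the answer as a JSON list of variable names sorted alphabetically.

Answer: ["v"]

Working:
def/use:
  B0 def {d,f,v} use ∅
  B1 def {d,f} use {d,v}
  B2 def {d,f,v} use {f,v}
  B3 def {f} use {d,f}
  B4 def {c} use {d}
  B5 def {d,v} use {v}

Backward fixpoint:
  live B0: ∅→{d,f,v}
  live B1: {d,v}→{d,v}
  live B2: {f,v}→{d,f,v}
  live B3: {d,f,v}→{f,v}
  live B4: {d,v}→{v}
  live B5: {v}→∅

Interference:
  c — {v}
  d — {f,v}
  f — {d,v}
  v — {c,d,f}

N(c) = ["v"]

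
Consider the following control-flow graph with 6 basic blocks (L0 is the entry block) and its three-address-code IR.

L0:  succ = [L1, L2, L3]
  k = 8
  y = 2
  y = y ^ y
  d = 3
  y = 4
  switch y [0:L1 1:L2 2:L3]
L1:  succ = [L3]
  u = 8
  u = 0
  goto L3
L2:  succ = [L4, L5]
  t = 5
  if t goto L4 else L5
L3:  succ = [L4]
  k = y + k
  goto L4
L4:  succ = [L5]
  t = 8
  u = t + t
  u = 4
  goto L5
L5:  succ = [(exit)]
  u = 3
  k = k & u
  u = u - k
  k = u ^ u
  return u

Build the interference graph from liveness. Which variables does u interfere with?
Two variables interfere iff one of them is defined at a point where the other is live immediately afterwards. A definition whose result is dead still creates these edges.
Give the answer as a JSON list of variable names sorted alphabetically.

Answer: ["k", "y"]

Working:
Per-block:
  L0: def={d,k,y} ue=∅
  L1: def={u} ue=∅
  L2: def={t} ue=∅
  L3: def={k} ue={k,y}
  L4: def={t,u} ue=∅
  L5: def={k,u} ue={k}

Live sets:
  live L0: ∅→{k,y}
  live L1: {k,y}→{k,y}
  live L2: {k}→{k}
  live L3: {k,y}→{k}
  live L4: {k}→{k}
  live L5: {k}→∅

Interfere edges:
  d↔{k}
  k↔{d,t,u,y}
  t↔{k}
  u↔{k,y}
  y↔{k,u}

N(u) = ["k", "y"]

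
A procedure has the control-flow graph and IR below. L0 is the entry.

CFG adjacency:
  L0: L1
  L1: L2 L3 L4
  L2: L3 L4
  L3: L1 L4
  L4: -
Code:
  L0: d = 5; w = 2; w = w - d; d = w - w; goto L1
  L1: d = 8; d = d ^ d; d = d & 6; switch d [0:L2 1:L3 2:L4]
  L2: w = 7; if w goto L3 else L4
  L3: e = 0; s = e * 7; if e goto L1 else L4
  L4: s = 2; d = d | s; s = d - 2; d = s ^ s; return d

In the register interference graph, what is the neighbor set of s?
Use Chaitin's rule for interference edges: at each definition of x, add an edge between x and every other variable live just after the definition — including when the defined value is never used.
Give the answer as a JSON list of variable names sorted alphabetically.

Per-block:
  L0 def {d,w} use ∅
  L1 def {d} use ∅
  L2 def {w} use ∅
  L3 def {e,s} use ∅
  L4 def {d,s} use {d}

Live sets:
  L0: in=∅ out=∅
  L1: in=∅ out={d}
  L2: in={d} out={d}
  L3: in={d} out={d}
  L4: in={d} out=∅

Interfere edges:
  d: {e,s,w}
  e: {d,s}
  s: {d,e}
  w: {d}

N(s) = ["d", "e"]

Answer: ["d", "e"]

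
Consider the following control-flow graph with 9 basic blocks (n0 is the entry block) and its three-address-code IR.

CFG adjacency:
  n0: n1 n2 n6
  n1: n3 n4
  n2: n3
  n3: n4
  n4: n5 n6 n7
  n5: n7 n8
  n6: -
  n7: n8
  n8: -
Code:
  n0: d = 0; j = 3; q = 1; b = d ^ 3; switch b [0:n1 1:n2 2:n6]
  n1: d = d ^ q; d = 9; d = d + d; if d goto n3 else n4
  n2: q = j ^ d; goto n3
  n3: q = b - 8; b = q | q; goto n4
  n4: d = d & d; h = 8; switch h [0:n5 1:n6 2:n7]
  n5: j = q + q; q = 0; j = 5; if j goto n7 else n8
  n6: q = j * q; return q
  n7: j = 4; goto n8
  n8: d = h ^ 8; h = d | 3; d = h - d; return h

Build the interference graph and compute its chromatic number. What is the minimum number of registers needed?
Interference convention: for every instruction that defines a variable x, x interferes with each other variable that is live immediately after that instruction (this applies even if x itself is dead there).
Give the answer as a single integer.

def/use:
  n0: def={b,d,j,q} ue=∅
  n1: def={d} ue={d,q}
  n2: def={q} ue={d,j}
  n3: def={b,q} ue={b}
  n4: def={d,h} ue={d}
  n5: def={j,q} ue={q}
  n6: def={q} ue={j,q}
  n7: def={j} ue=∅
  n8: def={d,h} ue={h}

Live sets:
  live n0: ∅→{b,d,j,q}
  live n1: {b,d,j,q}→{b,d,j,q}
  live n2: {b,d,j}→{b,d,j}
  live n3: {b,d,j}→{d,j,q}
  live n4: {d,j,q}→{h,j,q}
  live n5: {h,q}→{h}
  live n6: {j,q}→∅
  live n7: {h}→{h}
  live n8: {h}→∅

Conflict graph:
  b: {d,j,q}
  d: {b,h,j,q}
  h: {d,j,q}
  j: {b,d,h,q}
  q: {b,d,h,j}

Chromatic number:
  clique {b,d,j,q} ⇒ need ≥ 4
  assign b→c3 d→c0 h→c3 j→c1 q→c2 — no edge inside a register ⇒ χ ≤ 4
  χ = 4

Answer: 4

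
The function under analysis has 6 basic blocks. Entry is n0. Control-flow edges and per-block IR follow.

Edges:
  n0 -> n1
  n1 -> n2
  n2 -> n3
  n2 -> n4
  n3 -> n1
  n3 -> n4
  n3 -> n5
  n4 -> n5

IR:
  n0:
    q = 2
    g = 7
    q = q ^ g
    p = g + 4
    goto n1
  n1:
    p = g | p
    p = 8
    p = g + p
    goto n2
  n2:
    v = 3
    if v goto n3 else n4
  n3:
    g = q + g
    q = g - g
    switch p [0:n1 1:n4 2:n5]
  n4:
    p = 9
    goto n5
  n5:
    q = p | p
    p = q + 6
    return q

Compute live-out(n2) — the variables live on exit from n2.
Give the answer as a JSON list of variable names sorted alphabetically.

Answer: ["g", "p", "q"]

Derivation:
Block summaries:
  n0: {g,p,q} / ∅
  n1: {p} / {g,p}
  n2: {v} / ∅
  n3: {g,q} / {g,p,q}
  n4: {p} / ∅
  n5: {p,q} / {p}

Backward fixpoint:
  n0 li=∅ lo={g,p,q}
  n1 li={g,p,q} lo={g,p,q}
  n2 li={g,p,q} lo={g,p,q}
  n3 li={g,p,q} lo={g,p,q}
  n4 li=∅ lo={p}
  n5 li={p} lo=∅

live-out(n2) = ["g", "p", "q"]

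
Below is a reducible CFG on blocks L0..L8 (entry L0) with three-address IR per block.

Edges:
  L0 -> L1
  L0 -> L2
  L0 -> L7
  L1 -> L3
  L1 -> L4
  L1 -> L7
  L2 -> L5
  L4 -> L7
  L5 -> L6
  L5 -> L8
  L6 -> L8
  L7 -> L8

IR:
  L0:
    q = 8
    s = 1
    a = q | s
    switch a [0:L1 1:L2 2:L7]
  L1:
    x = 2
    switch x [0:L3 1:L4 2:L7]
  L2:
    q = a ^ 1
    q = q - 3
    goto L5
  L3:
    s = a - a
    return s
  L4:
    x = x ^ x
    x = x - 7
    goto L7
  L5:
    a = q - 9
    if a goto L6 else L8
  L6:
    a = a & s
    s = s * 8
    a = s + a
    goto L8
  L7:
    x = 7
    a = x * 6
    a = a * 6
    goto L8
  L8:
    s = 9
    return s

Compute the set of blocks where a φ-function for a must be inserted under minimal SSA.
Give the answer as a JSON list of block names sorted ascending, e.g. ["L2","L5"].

Answer: ["L8"]

Working:
idom tree: L1←L0 L2←L0 L3←L1 L4←L1 L5←L2 L6←L5 L7←L0 L8←L0
Dom∩ at merges:
  L7: preds {L0,L1,L4}: {L0} ∩ {L0,L1} ∩ {L0,L1,L4} = {L0}; idom=L0
  L8: preds {L5,L6,L7}: {L0,L2,L5} ∩ {L0,L2,L5,L6} ∩ {L0,L7} = {L0}; idom=L0

DF walk-up:
  L7←L0: walk · to L0
  L7←L1: walk L1 to L0
  L7←L4: walk L4→L1 to L0
  L8←L5: walk L5→L2 to L0
  L8←L6: walk L6→L5→L2 to L0
  L8←L7: walk L7 to L0
  DF(L0)=∅
  DF(L1)={L7}
  DF(L2)={L8}
  DF(L3)=∅
  DF(L4)={L7}
  DF(L5)={L8}
  DF(L6)={L8}
  DF(L7)={L8}
  DF(L8)=∅

φ for a: defs {L0,L5,L6,L7}
  DF⁺ = {L8}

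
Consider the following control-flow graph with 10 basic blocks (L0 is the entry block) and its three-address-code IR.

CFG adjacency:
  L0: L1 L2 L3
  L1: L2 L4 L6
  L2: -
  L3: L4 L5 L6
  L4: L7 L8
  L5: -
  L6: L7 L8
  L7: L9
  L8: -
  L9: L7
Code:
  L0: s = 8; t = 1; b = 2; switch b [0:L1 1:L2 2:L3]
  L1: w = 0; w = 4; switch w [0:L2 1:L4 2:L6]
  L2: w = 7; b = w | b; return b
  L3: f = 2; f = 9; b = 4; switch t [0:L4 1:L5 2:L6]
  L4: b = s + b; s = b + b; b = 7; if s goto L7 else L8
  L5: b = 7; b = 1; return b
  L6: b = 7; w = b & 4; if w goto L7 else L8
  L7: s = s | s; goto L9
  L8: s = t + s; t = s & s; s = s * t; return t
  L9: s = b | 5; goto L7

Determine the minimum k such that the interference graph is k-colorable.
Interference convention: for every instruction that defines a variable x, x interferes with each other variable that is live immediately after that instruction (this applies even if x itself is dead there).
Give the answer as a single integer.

Block summaries:
  L0: def={b,s,t} ue=∅
  L1: def={w} ue=∅
  L2: def={b,w} ue={b}
  L3: def={b,f} ue={t}
  L4: def={b,s} ue={b,s}
  L5: def={b} ue=∅
  L6: def={b,w} ue=∅
  L7: def={s} ue={s}
  L8: def={s,t} ue={s,t}
  L9: def={s} ue={b}

Live sets:
  L0: in=∅ out={b,s,t}
  L1: in={b,s,t} out={b,s,t}
  L2: in={b} out=∅
  L3: in={s,t} out={b,s,t}
  L4: in={b,s,t} out={b,s,t}
  L5: in=∅ out=∅
  L6: in={s,t} out={b,s,t}
  L7: in={b,s} out={b}
  L8: in={s,t} out=∅
  L9: in={b} out={b,s}

Interfere edges:
  b: {s,t,w}
  f: {s,t}
  s: {b,f,t,w}
  t: {b,f,s,w}
  w: {b,s,t}

Registers:
  lower bound: {b,s,t,w} mutually conflict ⇒ χ ≥ 4
  assign b→c2 f→c2 s→c0 t→c1 w→c3 — no edge inside a register ⇒ χ ≤ 4
  χ = 4

Answer: 4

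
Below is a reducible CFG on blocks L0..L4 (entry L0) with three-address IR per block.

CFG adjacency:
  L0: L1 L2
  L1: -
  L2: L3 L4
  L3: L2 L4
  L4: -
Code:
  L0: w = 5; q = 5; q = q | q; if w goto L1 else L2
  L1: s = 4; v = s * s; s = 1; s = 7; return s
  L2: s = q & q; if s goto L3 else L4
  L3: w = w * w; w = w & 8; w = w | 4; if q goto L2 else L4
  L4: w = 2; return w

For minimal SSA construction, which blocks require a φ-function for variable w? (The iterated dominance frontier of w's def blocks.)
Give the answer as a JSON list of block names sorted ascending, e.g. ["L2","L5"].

idom tree: L1←L0 L2←L0 L3←L2 L4←L2
Dom∩ at merges:
  L2: preds {L0,L3}: {L0} ∩ {L0,L2,L3} = {L0}; idom=L0
  L4: preds {L2,L3}: {L0,L2} ∩ {L0,L2,L3} = {L0,L2}; idom=L2

DF derivation:
  L2←L0: walk · to L0
  L2←L3: walk L3→L2 to L0
  L4←L2: walk · to L2
  L4←L3: walk L3 to L2
  DF(L0)=∅
  DF(L1)=∅
  DF(L2)={L2}
  DF(L3)={L2,L4}
  DF(L4)=∅

φ for w: defs {L0,L3,L4}
  DF⁺ = {L2,L4}

Answer: ["L2", "L4"]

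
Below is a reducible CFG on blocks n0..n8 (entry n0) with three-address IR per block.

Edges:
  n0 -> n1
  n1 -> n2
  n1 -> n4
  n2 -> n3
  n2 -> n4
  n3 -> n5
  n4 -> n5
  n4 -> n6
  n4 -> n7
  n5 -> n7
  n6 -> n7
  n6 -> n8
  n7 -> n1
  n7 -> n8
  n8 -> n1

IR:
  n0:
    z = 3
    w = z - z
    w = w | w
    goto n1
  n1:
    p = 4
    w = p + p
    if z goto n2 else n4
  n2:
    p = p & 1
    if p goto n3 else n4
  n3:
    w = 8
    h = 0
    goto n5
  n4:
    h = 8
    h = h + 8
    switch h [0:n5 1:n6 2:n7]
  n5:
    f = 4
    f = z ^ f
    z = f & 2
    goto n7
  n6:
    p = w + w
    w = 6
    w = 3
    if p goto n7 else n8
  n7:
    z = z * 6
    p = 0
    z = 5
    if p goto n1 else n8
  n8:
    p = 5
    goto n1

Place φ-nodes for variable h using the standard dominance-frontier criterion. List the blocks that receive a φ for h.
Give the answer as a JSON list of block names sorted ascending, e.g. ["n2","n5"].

Answer: ["n1", "n5", "n7", "n8"]

Derivation:
idom tree: n1←n0 n2←n1 n3←n2 n4←n1 n5←n1 n6←n4 n7←n1 n8←n1
Dom∩ at merges:
  n1: preds {n0,n7,n8}: {n0} ∩ {n0,n1,n7} ∩ {n0,n1,n8} = {n0}; idom=n0
  n4: preds {n1,n2}: {n0,n1} ∩ {n0,n1,n2} = {n0,n1}; idom=n1
  n5: preds {n3,n4}: {n0,n1,n2,n3} ∩ {n0,n1,n4} = {n0,n1}; idom=n1
  n7: preds {n4,n5,n6}: {n0,n1,n4} ∩ {n0,n1,n5} ∩ {n0,n1,n4,n6} = {n0,n1}; idom=n1
  n8: preds {n6,n7}: {n0,n1,n4,n6} ∩ {n0,n1,n7} = {n0,n1}; idom=n1

DF derivation:
  join n1 pred n0: · stop@n0
  join n1 pred n7: n7→n1 stop@n0
  join n1 pred n8: n8→n1 stop@n0
  join n4 pred n1: · stop@n1
  join n4 pred n2: n2 stop@n1
  join n5 pred n3: n3→n2 stop@n1
  join n5 pred n4: n4 stop@n1
  join n7 pred n4: n4 stop@n1
  join n7 pred n5: n5 stop@n1
  join n7 pred n6: n6→n4 stop@n1
  join n8 pred n6: n6→n4 stop@n1
  join n8 pred n7: n7 stop@n1
  n0: DF=∅
  n1: DF={n1}
  n2: DF={n4,n5}
  n3: DF={n5}
  n4: DF={n5,n7,n8}
  n5: DF={n7}
  n6: DF={n7,n8}
  n7: DF={n1,n8}
  n8: DF={n1}

φ for h: defs {n3,n4}
  DF⁺ = {n1,n5,n7,n8}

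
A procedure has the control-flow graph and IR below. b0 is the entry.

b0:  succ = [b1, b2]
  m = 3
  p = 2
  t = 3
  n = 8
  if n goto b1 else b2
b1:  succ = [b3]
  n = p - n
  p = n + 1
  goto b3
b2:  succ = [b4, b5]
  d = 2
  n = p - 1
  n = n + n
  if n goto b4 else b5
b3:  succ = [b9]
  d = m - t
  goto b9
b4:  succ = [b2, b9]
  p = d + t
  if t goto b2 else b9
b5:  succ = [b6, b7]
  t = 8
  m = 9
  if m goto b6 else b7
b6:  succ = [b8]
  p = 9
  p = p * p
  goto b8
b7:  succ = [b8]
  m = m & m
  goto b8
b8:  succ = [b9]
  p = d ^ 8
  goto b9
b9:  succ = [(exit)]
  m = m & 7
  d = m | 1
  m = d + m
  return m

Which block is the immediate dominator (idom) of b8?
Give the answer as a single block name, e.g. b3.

Answer: b5

Derivation:
idom tree: b1←b0 b2←b0 b3←b1 b4←b2 b5←b2 b6←b5 b7←b5 b8←b5 b9←b0
Join-block Dom:
  b2: preds {b0,b4}: {b0} ∩ {b0,b2,b4} = {b0}; idom=b0
  b8: preds {b6,b7}: {b0,b2,b5,b6} ∩ {b0,b2,b5,b7} = {b0,b2,b5}; idom=b5
  b9: preds {b3,b4,b8}: {b0,b1,b3} ∩ {b0,b2,b4} ∩ {b0,b2,b5,b8} = {b0}; idom=b0

idom(b8) = b5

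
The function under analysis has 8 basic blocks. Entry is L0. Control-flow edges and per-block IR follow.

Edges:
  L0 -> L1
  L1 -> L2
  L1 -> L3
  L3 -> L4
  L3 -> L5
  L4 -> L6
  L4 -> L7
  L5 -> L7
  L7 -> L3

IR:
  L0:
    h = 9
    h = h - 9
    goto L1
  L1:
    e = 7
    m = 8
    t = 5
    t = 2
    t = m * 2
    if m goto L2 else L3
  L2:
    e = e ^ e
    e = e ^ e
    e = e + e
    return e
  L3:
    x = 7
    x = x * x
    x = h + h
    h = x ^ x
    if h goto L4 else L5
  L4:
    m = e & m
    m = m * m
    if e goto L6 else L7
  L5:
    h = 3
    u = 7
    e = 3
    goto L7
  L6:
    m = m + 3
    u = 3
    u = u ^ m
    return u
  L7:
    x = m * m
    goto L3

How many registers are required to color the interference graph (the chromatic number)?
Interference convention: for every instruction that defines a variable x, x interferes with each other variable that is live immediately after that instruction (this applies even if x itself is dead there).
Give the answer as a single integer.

Answer: 4

Working:
def/use:
  L0: {h} / ∅
  L1: {e,m,t} / ∅
  L2: {e} / {e}
  L3: {h,x} / {h}
  L4: {m} / {e,m}
  L5: {e,h,u} / ∅
  L6: {m,u} / {m}
  L7: {x} / {m}

Live sets:
  live L0: ∅→{h}
  live L1: {h}→{e,h,m}
  live L2: {e}→∅
  live L3: {e,h,m}→{e,h,m}
  live L4: {e,h,m}→{e,h,m}
  live L5: {m}→{e,h,m}
  live L6: {m}→∅
  live L7: {e,h,m}→{e,h,m}

Interference:
  e↔{h,m,t,x}
  h↔{e,m,t,u,x}
  m↔{e,h,t,u,x}
  t↔{e,h,m}
  u↔{h,m}
  x↔{e,h,m}

Chromatic number:
  lower bound: {e,h,m,t} mutually conflict ⇒ χ ≥ 4
  4-colouring: r0={h}  r1={m}  r2={e,u}  r3={t,x}
  χ = 4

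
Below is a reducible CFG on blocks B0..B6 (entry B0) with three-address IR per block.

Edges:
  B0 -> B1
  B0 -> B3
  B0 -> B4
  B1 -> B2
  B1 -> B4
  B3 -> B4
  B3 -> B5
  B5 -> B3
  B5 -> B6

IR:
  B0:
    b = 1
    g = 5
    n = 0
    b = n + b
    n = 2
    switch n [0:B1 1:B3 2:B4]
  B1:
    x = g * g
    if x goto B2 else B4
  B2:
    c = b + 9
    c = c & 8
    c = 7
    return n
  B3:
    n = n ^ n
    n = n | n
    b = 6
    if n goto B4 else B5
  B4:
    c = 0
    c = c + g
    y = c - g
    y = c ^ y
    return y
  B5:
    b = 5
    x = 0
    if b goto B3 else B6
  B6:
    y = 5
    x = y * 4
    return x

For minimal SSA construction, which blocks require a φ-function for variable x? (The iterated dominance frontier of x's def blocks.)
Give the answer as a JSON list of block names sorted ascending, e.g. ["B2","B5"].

idom tree: B1←B0 B2←B1 B3←B0 B4←B0 B5←B3 B6←B5
Dom∩ at merges:
  B3: preds {B0,B5}: {B0} ∩ {B0,B3,B5} = {B0}; idom=B0
  B4: preds {B0,B1,B3}: {B0} ∩ {B0,B1} ∩ {B0,B3} = {B0}; idom=B0

DF derivation:
  B3←B0: walk · to B0
  B3←B5: walk B5→B3 to B0
  B4←B0: walk · to B0
  B4←B1: walk B1 to B0
  B4←B3: walk B3 to B0
  B0: DF=∅
  B1: DF={B4}
  B2: DF=∅
  B3: DF={B3,B4}
  B4: DF=∅
  B5: DF={B3}
  B6: DF=∅

φ for x: defs {B1,B5,B6}
  DF⁺ = {B3,B4}

Answer: ["B3", "B4"]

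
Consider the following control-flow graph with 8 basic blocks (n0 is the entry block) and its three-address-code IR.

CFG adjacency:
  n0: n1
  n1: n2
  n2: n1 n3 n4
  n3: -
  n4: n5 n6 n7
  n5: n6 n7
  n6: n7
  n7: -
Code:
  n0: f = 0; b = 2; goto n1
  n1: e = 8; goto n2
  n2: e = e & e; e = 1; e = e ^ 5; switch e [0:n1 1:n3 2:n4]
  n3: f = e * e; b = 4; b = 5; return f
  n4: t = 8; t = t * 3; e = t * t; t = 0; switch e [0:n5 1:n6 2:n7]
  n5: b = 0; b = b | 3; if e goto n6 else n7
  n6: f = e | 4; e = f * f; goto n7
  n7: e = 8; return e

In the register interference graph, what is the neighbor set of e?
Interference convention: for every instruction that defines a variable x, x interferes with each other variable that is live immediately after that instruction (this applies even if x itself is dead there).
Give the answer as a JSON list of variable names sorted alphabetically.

def/use:
  n0: def={b,f} ue=∅
  n1: def={e} ue=∅
  n2: def={e} ue={e}
  n3: def={b,f} ue={e}
  n4: def={e,t} ue=∅
  n5: def={b} ue={e}
  n6: def={e,f} ue={e}
  n7: def={e} ue=∅

Liveness:
  live n0: ∅→∅
  live n1: ∅→{e}
  live n2: {e}→{e}
  live n3: {e}→∅
  live n4: ∅→{e}
  live n5: {e}→{e}
  live n6: {e}→∅
  live n7: ∅→∅

Interfere edges:
  b: {e,f}
  e: {b,t}
  f: {b}
  t: {e}

N(e) = ["b", "t"]

Answer: ["b", "t"]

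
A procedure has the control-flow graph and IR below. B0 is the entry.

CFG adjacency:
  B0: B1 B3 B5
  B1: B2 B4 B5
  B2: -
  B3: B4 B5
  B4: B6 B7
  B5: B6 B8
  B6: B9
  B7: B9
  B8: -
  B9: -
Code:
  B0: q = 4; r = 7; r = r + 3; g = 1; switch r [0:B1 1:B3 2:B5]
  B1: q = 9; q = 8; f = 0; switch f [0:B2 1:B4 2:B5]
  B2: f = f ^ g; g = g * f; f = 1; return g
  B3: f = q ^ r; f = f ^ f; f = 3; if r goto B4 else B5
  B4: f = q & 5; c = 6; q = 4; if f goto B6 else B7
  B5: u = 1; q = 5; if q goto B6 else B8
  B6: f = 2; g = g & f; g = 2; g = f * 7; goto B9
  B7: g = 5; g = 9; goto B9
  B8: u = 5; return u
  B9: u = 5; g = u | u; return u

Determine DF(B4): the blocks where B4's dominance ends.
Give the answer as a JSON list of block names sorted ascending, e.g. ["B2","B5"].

idom tree: B1←B0 B2←B1 B3←B0 B4←B0 B5←B0 B6←B0 B7←B4 B8←B5 B9←B0
Dom at joins:
  B4: preds {B1,B3}: {B0,B1} ∩ {B0,B3} = {B0}; idom=B0
  B5: preds {B0,B1,B3}: {B0} ∩ {B0,B1} ∩ {B0,B3} = {B0}; idom=B0
  B6: preds {B4,B5}: {B0,B4} ∩ {B0,B5} = {B0}; idom=B0
  B9: preds {B6,B7}: {B0,B6} ∩ {B0,B4,B7} = {B0}; idom=B0

DF walk-up:
  join B4 pred B1: B1 stop@B0
  join B4 pred B3: B3 stop@B0
  join B5 pred B0: · stop@B0
  join B5 pred B1: B1 stop@B0
  join B5 pred B3: B3 stop@B0
  join B6 pred B4: B4 stop@B0
  join B6 pred B5: B5 stop@B0
  join B9 pred B6: B6 stop@B0
  join B9 pred B7: B7→B4 stop@B0
  B0 → ∅
  B1 → {B4,B5}
  B2 → ∅
  B3 → {B4,B5}
  B4 → {B6,B9}
  B5 → {B6}
  B6 → {B9}
  B7 → {B9}
  B8 → ∅
  B9 → ∅

DF(B4) = ["B6", "B9"]

Answer: ["B6", "B9"]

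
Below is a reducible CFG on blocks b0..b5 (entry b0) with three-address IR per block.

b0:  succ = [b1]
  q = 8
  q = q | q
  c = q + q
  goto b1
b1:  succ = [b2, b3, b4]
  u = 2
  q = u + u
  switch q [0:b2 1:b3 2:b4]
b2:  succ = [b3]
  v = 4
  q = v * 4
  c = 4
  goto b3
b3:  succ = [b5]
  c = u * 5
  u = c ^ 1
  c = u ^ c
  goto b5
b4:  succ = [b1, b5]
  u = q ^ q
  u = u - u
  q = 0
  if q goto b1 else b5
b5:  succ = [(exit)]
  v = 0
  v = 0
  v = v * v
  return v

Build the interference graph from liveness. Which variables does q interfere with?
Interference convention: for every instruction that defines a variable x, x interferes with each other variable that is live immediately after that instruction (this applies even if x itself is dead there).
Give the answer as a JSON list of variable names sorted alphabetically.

Per-block:
  b0: def={c,q} ue=∅
  b1: def={q,u} ue=∅
  b2: def={c,q,v} ue=∅
  b3: def={c,u} ue={u}
  b4: def={q,u} ue={q}
  b5: def={v} ue=∅

Liveness:
  live b0: ∅→∅
  live b1: ∅→{q,u}
  live b2: {u}→{u}
  live b3: {u}→∅
  live b4: {q}→∅
  live b5: ∅→∅

Conflict graph:
  c↔{u}
  q↔{u}
  u↔{c,q,v}
  v↔{u}

N(q) = ["u"]

Answer: ["u"]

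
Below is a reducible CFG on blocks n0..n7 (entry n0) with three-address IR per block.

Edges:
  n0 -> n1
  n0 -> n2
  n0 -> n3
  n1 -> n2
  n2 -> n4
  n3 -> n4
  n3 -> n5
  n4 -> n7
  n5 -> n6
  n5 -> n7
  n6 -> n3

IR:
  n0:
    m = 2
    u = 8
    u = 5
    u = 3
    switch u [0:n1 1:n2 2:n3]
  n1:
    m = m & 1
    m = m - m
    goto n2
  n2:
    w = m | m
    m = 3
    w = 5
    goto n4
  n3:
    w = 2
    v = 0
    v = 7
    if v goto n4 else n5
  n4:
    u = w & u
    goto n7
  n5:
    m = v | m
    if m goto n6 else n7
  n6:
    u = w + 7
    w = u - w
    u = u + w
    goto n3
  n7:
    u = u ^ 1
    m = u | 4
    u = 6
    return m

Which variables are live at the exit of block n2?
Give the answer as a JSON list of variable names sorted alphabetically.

def/use:
  n0 def {m,u} use ∅
  n1 def {m} use {m}
  n2 def {m,w} use {m}
  n3 def {v,w} use ∅
  n4 def {u} use {u,w}
  n5 def {m} use {m,v}
  n6 def {u,w} use {w}
  n7 def {m,u} use {u}

Live sets:
  n0 li=∅ lo={m,u}
  n1 li={m,u} lo={m,u}
  n2 li={m,u} lo={u,w}
  n3 li={m,u} lo={m,u,v,w}
  n4 li={u,w} lo={u}
  n5 li={m,u,v,w} lo={m,u,w}
  n6 li={m,w} lo={m,u}
  n7 li={u} lo=∅

live-out(n2) = ["u", "w"]

Answer: ["u", "w"]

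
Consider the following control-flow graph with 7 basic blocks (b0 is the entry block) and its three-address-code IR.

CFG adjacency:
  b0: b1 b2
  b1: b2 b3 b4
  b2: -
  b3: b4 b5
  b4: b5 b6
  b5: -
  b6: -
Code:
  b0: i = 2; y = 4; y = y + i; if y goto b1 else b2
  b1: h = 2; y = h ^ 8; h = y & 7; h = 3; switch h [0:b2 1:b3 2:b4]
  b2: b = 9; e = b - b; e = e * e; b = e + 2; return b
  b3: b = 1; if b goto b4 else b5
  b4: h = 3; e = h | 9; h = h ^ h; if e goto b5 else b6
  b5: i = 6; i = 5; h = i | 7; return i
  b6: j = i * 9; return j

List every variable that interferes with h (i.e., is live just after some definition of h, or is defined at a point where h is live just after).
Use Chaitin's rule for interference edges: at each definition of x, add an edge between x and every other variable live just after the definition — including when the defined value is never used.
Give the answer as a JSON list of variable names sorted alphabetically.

Answer: ["e", "i"]

Working:
Block summaries:
  b0: def={i,y} ue=∅
  b1: def={h,y} ue=∅
  b2: def={b,e} ue=∅
  b3: def={b} ue=∅
  b4: def={e,h} ue=∅
  b5: def={h,i} ue=∅
  b6: def={j} ue={i}

Backward fixpoint:
  b0: in=∅ out={i}
  b1: in={i} out={i}
  b2: in=∅ out=∅
  b3: in={i} out={i}
  b4: in={i} out={i}
  b5: in=∅ out=∅
  b6: in={i} out=∅

Conflict graph:
  b↔{i}
  e↔{h,i}
  h↔{e,i}
  i↔{b,e,h,y}
  j↔∅
  y↔{i}

N(h) = ["e", "i"]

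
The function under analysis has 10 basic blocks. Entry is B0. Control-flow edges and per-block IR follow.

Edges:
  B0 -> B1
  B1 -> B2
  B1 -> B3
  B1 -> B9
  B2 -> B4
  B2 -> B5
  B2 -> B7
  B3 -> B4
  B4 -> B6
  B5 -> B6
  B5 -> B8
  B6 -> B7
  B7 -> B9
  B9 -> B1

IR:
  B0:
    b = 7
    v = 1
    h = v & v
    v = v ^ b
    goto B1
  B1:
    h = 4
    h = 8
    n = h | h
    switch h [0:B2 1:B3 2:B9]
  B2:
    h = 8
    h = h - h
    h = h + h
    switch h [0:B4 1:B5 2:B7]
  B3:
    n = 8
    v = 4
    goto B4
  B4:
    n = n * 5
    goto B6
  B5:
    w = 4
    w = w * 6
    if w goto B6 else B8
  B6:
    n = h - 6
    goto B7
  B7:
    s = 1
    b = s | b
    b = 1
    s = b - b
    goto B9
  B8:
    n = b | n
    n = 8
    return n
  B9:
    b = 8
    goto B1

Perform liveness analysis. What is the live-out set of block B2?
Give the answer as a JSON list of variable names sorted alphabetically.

Per-block:
  B0: {b,h,v} / ∅
  B1: {h,n} / ∅
  B2: {h} / ∅
  B3: {n,v} / ∅
  B4: {n} / {n}
  B5: {w} / ∅
  B6: {n} / {h}
  B7: {b,s} / {b}
  B8: {n} / {b,n}
  B9: {b} / ∅

Live sets:
  live B0: ∅→{b}
  live B1: {b}→{b,h,n}
  live B2: {b,n}→{b,h,n}
  live B3: {b,h}→{b,h,n}
  live B4: {b,h,n}→{b,h}
  live B5: {b,h,n}→{b,h,n}
  live B6: {b,h}→{b}
  live B7: {b}→∅
  live B8: {b,n}→∅
  live B9: ∅→{b}

live-out(B2) = ["b", "h", "n"]

Answer: ["b", "h", "n"]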